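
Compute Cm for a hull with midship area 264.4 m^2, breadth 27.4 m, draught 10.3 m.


Formula: Cm = Am / (B * T)
Step 1 — B * T = 27.4 * 10.3 = 282.22 m^2
Step 2 — Cm = 264.4 / 282.22 ≈ 0.93686 (5 s.f.)

0.93686


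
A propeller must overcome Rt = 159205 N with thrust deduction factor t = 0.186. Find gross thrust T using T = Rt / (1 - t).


Formula: T = Rt / (1 - t)
Step 1 — (1 - t) = 1 - 0.186 = 0.814
Step 2 — T = 159205 / 0.814 ≈ 195580 N (5 s.f.)

195580 N


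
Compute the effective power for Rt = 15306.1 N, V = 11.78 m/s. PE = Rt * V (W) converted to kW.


Formula: PE = Rt * V / 1000 (kW)
Step 1 — PE (W) = 15306.1 * 11.78 = 180305.858 W
Step 2 — PE (kW) = 180305.858 / 1000 ≈ 180.31 kW (5 s.f.)

180.31 kW


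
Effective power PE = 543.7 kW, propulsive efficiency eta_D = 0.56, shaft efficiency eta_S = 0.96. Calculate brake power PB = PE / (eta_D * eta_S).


Formula: PB = PE / (eta_D * eta_S)
Step 1 — combined efficiency = eta_D * eta_S = 0.56 * 0.96 = 0.5376
Step 2 — PB = 543.7 / 0.5376 ≈ 1011.3 kW (5 s.f.)

1011.3 kW


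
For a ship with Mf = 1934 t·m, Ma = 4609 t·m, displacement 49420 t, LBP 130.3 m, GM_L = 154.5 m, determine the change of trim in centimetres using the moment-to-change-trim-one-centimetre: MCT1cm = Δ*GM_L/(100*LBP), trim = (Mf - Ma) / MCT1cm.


Formula: net trimming moment = Mf - Ma; MCT1cm = Δ*GM_L/(100*LBP); trim = net moment / MCT1cm
Step 1 — net trimming moment = 1934 - 4609 = -2675 t·m
Step 2 — MCT1cm = 49420 * 154.5 / (100 * 130.3) = 585.9854 t·m/cm
Step 3 — trim = -2675 / 585.9854 ≈ -4.5650 cm (5 s.f.)

-4.5650 cm


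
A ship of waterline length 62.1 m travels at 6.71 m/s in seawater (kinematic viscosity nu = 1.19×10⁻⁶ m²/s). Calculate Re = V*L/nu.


Formula: Re = V * L / nu
Step 1 — V * L = 6.71 * 62.1 = 416.691 m^2/s
Step 2 — Re = 416.691 / 1.19e-6 = 3.50e+08

3.50e+08


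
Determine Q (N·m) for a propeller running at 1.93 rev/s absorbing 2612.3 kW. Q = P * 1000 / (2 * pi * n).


Formula: Q = P_W / (2 * pi * n)
Step 1 — P_W = 2612.3 kW * 1000 = 2612300.0 W
Step 2 — 2 * pi * n = 2 * pi * 1.93 = 12.126548
Step 3 — Q = 2612300.0 / 12.126548 ≈ 215420 N·m (5 s.f.)

215420 N·m


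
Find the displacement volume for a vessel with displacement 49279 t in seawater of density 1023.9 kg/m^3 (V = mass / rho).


Formula: V = mass / rho
Step 1 — convert tonnes to kg: 49279 t * 1000 = 49279000 kg
Step 2 — V = 49279000 / 1023.9 ≈ 48129 m^3 (5 s.f.)

48129 m^3


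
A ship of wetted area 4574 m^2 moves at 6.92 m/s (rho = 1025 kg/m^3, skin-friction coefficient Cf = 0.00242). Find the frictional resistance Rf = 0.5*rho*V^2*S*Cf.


Formula: Rf = 0.5 * rho * V^2 * S * Cf
Step 1 — V^2 = 6.92^2 = 47.8864
Step 2 — 0.5 * rho * V^2 = 0.5 * 1025 * 47.8864 = 24541.78
Step 3 — Rf = 24541.78 * 4574 * 0.00242 ≈ 271650 N (5 s.f.)

271650 N


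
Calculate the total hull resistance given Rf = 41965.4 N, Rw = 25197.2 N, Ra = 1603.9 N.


Formula: Rt = Rf + Rw + Ra
Substituting: Rt = 41965.4 + 25197.2 + 1603.9
Result: Rt = 68766.5 N

68766.5 N


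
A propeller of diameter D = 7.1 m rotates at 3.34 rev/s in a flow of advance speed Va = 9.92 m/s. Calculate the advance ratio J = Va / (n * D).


Formula: J = Va / (n * D)
Step 1 — n * D = 3.34 * 7.1 = 23.714
Step 2 — J = 9.92 / 23.714 ≈ 0.41832 (5 s.f.)

0.41832


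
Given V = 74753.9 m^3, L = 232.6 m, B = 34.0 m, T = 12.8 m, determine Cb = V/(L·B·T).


Formula: Cb = V / (L * B * T)
Step 1 — L * B * T = 232.6 * 34.0 * 12.8 = 101227.52 m^3
Step 2 — Cb = 74753.9 / 101227.52 ≈ 0.73847 (5 s.f.)

0.73847


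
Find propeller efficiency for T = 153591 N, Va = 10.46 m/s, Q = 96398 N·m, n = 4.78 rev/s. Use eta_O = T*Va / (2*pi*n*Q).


Formula: eta = T * Va / (2 * pi * n * Q)
Step 1 — numerator = T * Va = 153591 * 10.46 = 1606561.86
Step 2 — 2 * pi * n = 2 * pi * 4.78 = 30.033626
Step 3 — denominator = 30.033626 * 96398 = 2895181.48
Step 4 — eta = 1606561.86 / 2895181.48 ≈ 0.55491 (5 s.f.)

0.55491


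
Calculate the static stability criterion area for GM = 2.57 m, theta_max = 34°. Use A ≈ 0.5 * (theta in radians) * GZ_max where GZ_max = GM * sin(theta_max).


Formula: GZ_max = GM * sin(theta); Area = 0.5 * theta_rad * GZ_max
Step 1 — GZ_max = 2.57 * sin(34°) = 2.57 * 0.559193 = 1.437126 m
Step 2 — theta_rad = 34 * pi/180 = 0.593412 rad
Step 3 — Area = 0.5 * 0.593412 * 1.437126 ≈ 0.42640 m·rad (5 s.f.)

0.42640 m·rad


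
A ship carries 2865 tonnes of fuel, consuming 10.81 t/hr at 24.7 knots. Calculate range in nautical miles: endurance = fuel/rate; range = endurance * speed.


Formula: endurance = fuel / rate; range = endurance * speed
Step 1 — endurance = 2865 / 10.81 = 265.0324 hours
Step 2 — range = 265.0324 * 24.7 ≈ 6546.3 nautical miles (5 s.f.)

6546.3 NM


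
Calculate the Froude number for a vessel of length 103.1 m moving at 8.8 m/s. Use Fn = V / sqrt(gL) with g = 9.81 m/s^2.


Formula: Fn = V / sqrt(g * L)
Step 1 — g * L = 9.81 * 103.1 = 1011.411
Step 2 — sqrt(g * L) = sqrt(1011.411) = 31.802689
Step 3 — Fn = 8.8 / 31.802689 ≈ 0.27671 (5 s.f.)

0.27671


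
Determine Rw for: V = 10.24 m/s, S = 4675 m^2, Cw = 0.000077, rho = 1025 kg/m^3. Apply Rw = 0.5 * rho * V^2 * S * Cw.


Formula: Rw = 0.5 * rho * V^2 * S * Cw
Step 1 — V^2 = 10.24^2 = 104.8576
Step 2 — 0.5 * rho * V^2 = 0.5 * 1025 * 104.8576 = 53739.52
Step 3 — Rw = 53739.52 * 4675 * 0.000077 ≈ 19345 N (5 s.f.)

19345 N


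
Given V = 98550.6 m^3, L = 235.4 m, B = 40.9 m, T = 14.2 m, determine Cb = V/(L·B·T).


Formula: Cb = V / (L * B * T)
Step 1 — L * B * T = 235.4 * 40.9 * 14.2 = 136715.612 m^3
Step 2 — Cb = 98550.6 / 136715.612 ≈ 0.72084 (5 s.f.)

0.72084


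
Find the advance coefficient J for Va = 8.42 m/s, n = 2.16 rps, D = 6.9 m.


Formula: J = Va / (n * D)
Step 1 — n * D = 2.16 * 6.9 = 14.904
Step 2 — J = 8.42 / 14.904 ≈ 0.56495 (5 s.f.)

0.56495


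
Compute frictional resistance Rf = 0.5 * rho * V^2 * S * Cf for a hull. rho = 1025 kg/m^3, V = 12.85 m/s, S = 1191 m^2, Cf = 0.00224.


Formula: Rf = 0.5 * rho * V^2 * S * Cf
Step 1 — V^2 = 12.85^2 = 165.1225
Step 2 — 0.5 * rho * V^2 = 0.5 * 1025 * 165.1225 = 84625.28125
Step 3 — Rf = 84625.28125 * 1191 * 0.00224 ≈ 225770 N (5 s.f.)

225770 N


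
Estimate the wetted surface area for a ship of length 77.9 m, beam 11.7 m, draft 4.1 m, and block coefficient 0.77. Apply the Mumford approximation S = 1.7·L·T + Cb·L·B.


Formula: S = 1.7*L*T + V/T with V = Cb*L*B*T, i.e. S = L * (1.7*T + Cb*B)
Step 1 — 1.7*T = 1.7 * 4.1 = 6.97 m
Step 2 — Cb*B = 0.77 * 11.7 = 9.009 m
Step 3 — 1.7*T + Cb*B = 6.97 + 9.009 = 15.979 m
Step 4 — S = 77.9 * 15.979 ≈ 1244.8 m^2 (5 s.f.)

1244.8 m^2


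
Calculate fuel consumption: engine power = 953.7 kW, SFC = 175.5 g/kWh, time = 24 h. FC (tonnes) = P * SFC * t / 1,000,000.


Formula: FC (tonnes) = P * SFC * t / 1,000,000
Step 1 — P * SFC * t = 953.7 * 175.5 * 24 = 4016984.4 g
Step 2 — FC (tonnes) = 4016984.4 / 1,000,000 ≈ 4.0170 tonnes (5 s.f.)

4.0170 tonnes


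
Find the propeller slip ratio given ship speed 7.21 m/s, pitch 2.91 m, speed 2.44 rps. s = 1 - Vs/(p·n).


Formula: s = 1 - Vs / (p * n)
Step 1 — p * n = 2.91 * 2.44 = 7.1004
Step 2 — Vs / (p*n) = 7.21 / 7.1004 = 1.015436 (6 d.p.)
Step 3 — s = 1 - 1.015436 = -0.015436

-0.015436


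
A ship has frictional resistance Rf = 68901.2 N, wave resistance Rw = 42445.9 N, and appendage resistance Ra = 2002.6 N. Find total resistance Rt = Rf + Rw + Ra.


Formula: Rt = Rf + Rw + Ra
Substituting: Rt = 68901.2 + 42445.9 + 2002.6
Result: Rt = 113349.7 N

113349.7 N


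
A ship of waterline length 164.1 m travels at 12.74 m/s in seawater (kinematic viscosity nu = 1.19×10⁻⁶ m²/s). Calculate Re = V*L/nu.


Formula: Re = V * L / nu
Step 1 — V * L = 12.74 * 164.1 = 2090.634 m^2/s
Step 2 — Re = 2090.634 / 1.19e-6 = 1.76e+09

1.76e+09


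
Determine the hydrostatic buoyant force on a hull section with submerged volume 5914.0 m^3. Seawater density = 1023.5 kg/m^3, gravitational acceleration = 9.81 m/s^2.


Formula: Fb = rho * g * V
Substituting: Fb = 1023.5 * 9.81 * 5914.0
Intermediate: 1023.5 * 9.81 = 10040.535
Result: Fb = 10040.535 * 5914.0 ≈ 59380000 N (5 s.f.)

59380000 N


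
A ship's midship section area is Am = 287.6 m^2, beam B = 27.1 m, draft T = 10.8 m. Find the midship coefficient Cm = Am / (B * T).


Formula: Cm = Am / (B * T)
Step 1 — B * T = 27.1 * 10.8 = 292.68 m^2
Step 2 — Cm = 287.6 / 292.68 ≈ 0.98264 (5 s.f.)

0.98264


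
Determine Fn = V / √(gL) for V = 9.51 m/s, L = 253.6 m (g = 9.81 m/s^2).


Formula: Fn = V / sqrt(g * L)
Step 1 — g * L = 9.81 * 253.6 = 2487.816
Step 2 — sqrt(g * L) = sqrt(2487.816) = 49.878011
Step 3 — Fn = 9.51 / 49.878011 ≈ 0.19067 (5 s.f.)

0.19067


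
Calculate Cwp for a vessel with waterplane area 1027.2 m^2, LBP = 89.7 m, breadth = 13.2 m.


Formula: Cwp = Aw / (L * B)
Step 1 — L * B = 89.7 * 13.2 = 1184.04 m^2
Step 2 — Cwp = 1027.2 / 1184.04 ≈ 0.86754 (5 s.f.)

0.86754


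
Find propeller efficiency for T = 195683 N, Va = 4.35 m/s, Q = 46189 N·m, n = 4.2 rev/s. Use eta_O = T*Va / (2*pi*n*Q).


Formula: eta = T * Va / (2 * pi * n * Q)
Step 1 — numerator = T * Va = 195683 * 4.35 = 851221.05
Step 2 — 2 * pi * n = 2 * pi * 4.2 = 26.389378
Step 3 — denominator = 26.389378 * 46189 = 1218898.98
Step 4 — eta = 851221.05 / 1218898.98 ≈ 0.69835 (5 s.f.)

0.69835


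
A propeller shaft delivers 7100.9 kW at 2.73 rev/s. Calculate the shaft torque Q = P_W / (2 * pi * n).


Formula: Q = P_W / (2 * pi * n)
Step 1 — P_W = 7100.9 kW * 1000 = 7100900.0 W
Step 2 — 2 * pi * n = 2 * pi * 2.73 = 17.153096
Step 3 — Q = 7100900.0 / 17.153096 ≈ 413970 N·m (5 s.f.)

413970 N·m


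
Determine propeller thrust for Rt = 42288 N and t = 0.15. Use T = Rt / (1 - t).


Formula: T = Rt / (1 - t)
Step 1 — (1 - t) = 1 - 0.15 = 0.85
Step 2 — T = 42288 / 0.85 ≈ 49751 N (5 s.f.)

49751 N


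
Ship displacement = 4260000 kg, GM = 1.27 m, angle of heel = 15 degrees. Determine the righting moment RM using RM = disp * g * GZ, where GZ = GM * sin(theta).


Formula: GZ = GM * sin(theta); RM = disp * g * GZ
Step 1 — GZ = 1.27 * sin(15°) = 1.27 * 0.258819 = 0.3287 m
Step 2 — RM = 4260000 * 9.81 * 0.3287 ≈ 13737000 N·m (5 s.f.)

13737000 N·m


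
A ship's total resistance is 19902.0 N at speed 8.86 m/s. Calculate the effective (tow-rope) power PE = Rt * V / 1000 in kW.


Formula: PE = Rt * V / 1000 (kW)
Step 1 — PE (W) = 19902.0 * 8.86 = 176331.72 W
Step 2 — PE (kW) = 176331.72 / 1000 ≈ 176.33 kW (5 s.f.)

176.33 kW


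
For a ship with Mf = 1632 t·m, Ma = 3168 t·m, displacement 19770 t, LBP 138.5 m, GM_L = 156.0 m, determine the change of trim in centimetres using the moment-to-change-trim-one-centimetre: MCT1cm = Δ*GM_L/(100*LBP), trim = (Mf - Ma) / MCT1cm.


Formula: net trimming moment = Mf - Ma; MCT1cm = Δ*GM_L/(100*LBP); trim = net moment / MCT1cm
Step 1 — net trimming moment = 1632 - 3168 = -1536 t·m
Step 2 — MCT1cm = 19770 * 156.0 / (100 * 138.5) = 222.6801 t·m/cm
Step 3 — trim = -1536 / 222.6801 ≈ -6.8978 cm (5 s.f.)

-6.8978 cm


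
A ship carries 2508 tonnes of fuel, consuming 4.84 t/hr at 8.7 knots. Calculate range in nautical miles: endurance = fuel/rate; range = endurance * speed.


Formula: endurance = fuel / rate; range = endurance * speed
Step 1 — endurance = 2508 / 4.84 = 518.1818 hours
Step 2 — range = 518.1818 * 8.7 ≈ 4508.2 nautical miles (5 s.f.)

4508.2 NM


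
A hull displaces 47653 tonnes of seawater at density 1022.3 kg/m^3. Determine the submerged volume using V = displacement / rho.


Formula: V = mass / rho
Step 1 — convert tonnes to kg: 47653 t * 1000 = 47653000 kg
Step 2 — V = 47653000 / 1022.3 ≈ 46614 m^3 (5 s.f.)

46614 m^3


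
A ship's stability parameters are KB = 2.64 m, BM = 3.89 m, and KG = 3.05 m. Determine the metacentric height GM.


Formula: GM = KB + BM - KG
Step 1 — KM = KB + BM = 2.64 + 3.89 = 6.53 m
Step 2 — GM = KM - KG = 6.53 - 3.05 = 3.48 m

3.48 m


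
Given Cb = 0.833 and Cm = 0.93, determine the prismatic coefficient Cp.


Formula: Cp = Cb / Cm
Substituting: Cp = 0.833 / 0.93
Result: Cp ≈ 0.89570 (5 s.f.)

0.89570


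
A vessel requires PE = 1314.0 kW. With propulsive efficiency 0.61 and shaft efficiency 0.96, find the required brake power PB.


Formula: PB = PE / (eta_D * eta_S)
Step 1 — combined efficiency = eta_D * eta_S = 0.61 * 0.96 = 0.5856
Step 2 — PB = 1314.0 / 0.5856 ≈ 2243.9 kW (5 s.f.)

2243.9 kW


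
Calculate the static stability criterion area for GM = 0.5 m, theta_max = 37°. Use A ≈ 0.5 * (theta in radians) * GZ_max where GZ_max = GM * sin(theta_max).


Formula: GZ_max = GM * sin(theta); Area = 0.5 * theta_rad * GZ_max
Step 1 — GZ_max = 0.5 * sin(37°) = 0.5 * 0.601815 = 0.300907 m
Step 2 — theta_rad = 37 * pi/180 = 0.645772 rad
Step 3 — Area = 0.5 * 0.645772 * 0.300907 ≈ 0.097159 m·rad (5 s.f.)

0.097159 m·rad


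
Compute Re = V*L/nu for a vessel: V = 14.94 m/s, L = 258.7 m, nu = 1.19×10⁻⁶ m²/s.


Formula: Re = V * L / nu
Step 1 — V * L = 14.94 * 258.7 = 3864.978 m^2/s
Step 2 — Re = 3864.978 / 1.19e-6 = 3.25e+09

3.25e+09


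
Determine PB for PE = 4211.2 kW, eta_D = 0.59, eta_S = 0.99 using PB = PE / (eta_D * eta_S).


Formula: PB = PE / (eta_D * eta_S)
Step 1 — combined efficiency = eta_D * eta_S = 0.59 * 0.99 = 0.5841
Step 2 — PB = 4211.2 / 0.5841 ≈ 7209.7 kW (5 s.f.)

7209.7 kW


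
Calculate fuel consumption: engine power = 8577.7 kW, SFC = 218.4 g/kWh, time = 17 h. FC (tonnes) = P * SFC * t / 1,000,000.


Formula: FC (tonnes) = P * SFC * t / 1,000,000
Step 1 — P * SFC * t = 8577.7 * 218.4 * 17 = 31847284.56 g
Step 2 — FC (tonnes) = 31847284.56 / 1,000,000 ≈ 31.847 tonnes (5 s.f.)

31.847 tonnes


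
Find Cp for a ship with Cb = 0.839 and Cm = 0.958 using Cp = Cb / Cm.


Formula: Cp = Cb / Cm
Substituting: Cp = 0.839 / 0.958
Result: Cp ≈ 0.87578 (5 s.f.)

0.87578


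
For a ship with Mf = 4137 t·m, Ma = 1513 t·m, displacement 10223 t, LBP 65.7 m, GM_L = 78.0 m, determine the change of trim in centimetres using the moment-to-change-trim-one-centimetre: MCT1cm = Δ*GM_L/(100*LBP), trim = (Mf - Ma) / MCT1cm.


Formula: net trimming moment = Mf - Ma; MCT1cm = Δ*GM_L/(100*LBP); trim = net moment / MCT1cm
Step 1 — net trimming moment = 4137 - 1513 = 2624 t·m
Step 2 — MCT1cm = 10223 * 78.0 / (100 * 65.7) = 121.3689 t·m/cm
Step 3 — trim = 2624 / 121.3689 ≈ 21.620 cm (5 s.f.)

21.620 cm


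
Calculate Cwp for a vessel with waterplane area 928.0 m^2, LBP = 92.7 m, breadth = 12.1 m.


Formula: Cwp = Aw / (L * B)
Step 1 — L * B = 92.7 * 12.1 = 1121.67 m^2
Step 2 — Cwp = 928.0 / 1121.67 ≈ 0.82734 (5 s.f.)

0.82734


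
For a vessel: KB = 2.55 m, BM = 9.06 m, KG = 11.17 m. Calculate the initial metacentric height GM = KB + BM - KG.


Formula: GM = KB + BM - KG
Step 1 — KM = KB + BM = 2.55 + 9.06 = 11.61 m
Step 2 — GM = KM - KG = 11.61 - 11.17 = 0.44 m

0.44 m


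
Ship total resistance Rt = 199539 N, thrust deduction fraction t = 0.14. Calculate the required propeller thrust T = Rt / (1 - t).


Formula: T = Rt / (1 - t)
Step 1 — (1 - t) = 1 - 0.14 = 0.86
Step 2 — T = 199539 / 0.86 ≈ 232020 N (5 s.f.)

232020 N


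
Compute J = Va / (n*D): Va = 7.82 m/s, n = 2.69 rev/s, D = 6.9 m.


Formula: J = Va / (n * D)
Step 1 — n * D = 2.69 * 6.9 = 18.561
Step 2 — J = 7.82 / 18.561 ≈ 0.42131 (5 s.f.)

0.42131


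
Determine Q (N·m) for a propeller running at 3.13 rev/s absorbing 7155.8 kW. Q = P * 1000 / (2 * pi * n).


Formula: Q = P_W / (2 * pi * n)
Step 1 — P_W = 7155.8 kW * 1000 = 7155800.0 W
Step 2 — 2 * pi * n = 2 * pi * 3.13 = 19.66637
Step 3 — Q = 7155800.0 / 19.66637 ≈ 363860 N·m (5 s.f.)

363860 N·m


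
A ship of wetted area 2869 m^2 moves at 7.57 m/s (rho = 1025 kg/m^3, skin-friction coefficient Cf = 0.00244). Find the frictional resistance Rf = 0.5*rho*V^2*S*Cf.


Formula: Rf = 0.5 * rho * V^2 * S * Cf
Step 1 — V^2 = 7.57^2 = 57.3049
Step 2 — 0.5 * rho * V^2 = 0.5 * 1025 * 57.3049 = 29368.76125
Step 3 — Rf = 29368.76125 * 2869 * 0.00244 ≈ 205590 N (5 s.f.)

205590 N


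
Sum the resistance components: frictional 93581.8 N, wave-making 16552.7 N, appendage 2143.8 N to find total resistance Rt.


Formula: Rt = Rf + Rw + Ra
Substituting: Rt = 93581.8 + 16552.7 + 2143.8
Result: Rt = 112278.3 N

112278.3 N


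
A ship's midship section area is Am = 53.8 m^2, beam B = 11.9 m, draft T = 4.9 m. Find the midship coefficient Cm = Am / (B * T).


Formula: Cm = Am / (B * T)
Step 1 — B * T = 11.9 * 4.9 = 58.31 m^2
Step 2 — Cm = 53.8 / 58.31 ≈ 0.92265 (5 s.f.)

0.92265


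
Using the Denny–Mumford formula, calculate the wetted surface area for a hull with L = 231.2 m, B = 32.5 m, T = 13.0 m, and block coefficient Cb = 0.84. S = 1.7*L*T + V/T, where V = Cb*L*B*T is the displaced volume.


Formula: S = 1.7*L*T + V/T with V = Cb*L*B*T, i.e. S = L * (1.7*T + Cb*B)
Step 1 — 1.7*T = 1.7 * 13.0 = 22.1 m
Step 2 — Cb*B = 0.84 * 32.5 = 27.3 m
Step 3 — 1.7*T + Cb*B = 22.1 + 27.3 = 49.4 m
Step 4 — S = 231.2 * 49.4 ≈ 11421 m^2 (5 s.f.)

11421 m^2


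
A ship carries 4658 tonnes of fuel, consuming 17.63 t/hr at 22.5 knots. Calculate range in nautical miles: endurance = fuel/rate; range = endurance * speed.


Formula: endurance = fuel / rate; range = endurance * speed
Step 1 — endurance = 4658 / 17.63 = 264.2087 hours
Step 2 — range = 264.2087 * 22.5 ≈ 5944.7 nautical miles (5 s.f.)

5944.7 NM


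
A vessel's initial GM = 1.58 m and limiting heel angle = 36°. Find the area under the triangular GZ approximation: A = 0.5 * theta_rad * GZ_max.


Formula: GZ_max = GM * sin(theta); Area = 0.5 * theta_rad * GZ_max
Step 1 — GZ_max = 1.58 * sin(36°) = 1.58 * 0.587785 = 0.9287 m
Step 2 — theta_rad = 36 * pi/180 = 0.628319 rad
Step 3 — Area = 0.5 * 0.628319 * 0.9287 ≈ 0.29176 m·rad (5 s.f.)

0.29176 m·rad


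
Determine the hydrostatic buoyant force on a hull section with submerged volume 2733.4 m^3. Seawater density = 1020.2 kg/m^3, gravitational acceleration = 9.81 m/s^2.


Formula: Fb = rho * g * V
Substituting: Fb = 1020.2 * 9.81 * 2733.4
Intermediate: 1020.2 * 9.81 = 10008.162
Result: Fb = 10008.162 * 2733.4 ≈ 27356000 N (5 s.f.)

27356000 N


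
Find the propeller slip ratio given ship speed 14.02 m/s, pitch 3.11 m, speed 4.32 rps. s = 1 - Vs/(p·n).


Formula: s = 1 - Vs / (p * n)
Step 1 — p * n = 3.11 * 4.32 = 13.4352
Step 2 — Vs / (p*n) = 14.02 / 13.4352 = 1.043527 (6 d.p.)
Step 3 — s = 1 - 1.043527 = -0.043527

-0.043527


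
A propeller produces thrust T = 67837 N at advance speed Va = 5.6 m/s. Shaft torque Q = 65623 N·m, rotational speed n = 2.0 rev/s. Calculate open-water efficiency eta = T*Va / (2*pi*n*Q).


Formula: eta = T * Va / (2 * pi * n * Q)
Step 1 — numerator = T * Va = 67837 * 5.6 = 379887.2
Step 2 — 2 * pi * n = 2 * pi * 2.0 = 12.566371
Step 3 — denominator = 12.566371 * 65623 = 824642.96
Step 4 — eta = 379887.2 / 824642.96 ≈ 0.46067 (5 s.f.)

0.46067


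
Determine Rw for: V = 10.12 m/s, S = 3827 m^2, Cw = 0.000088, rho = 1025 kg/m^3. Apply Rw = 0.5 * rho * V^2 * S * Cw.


Formula: Rw = 0.5 * rho * V^2 * S * Cw
Step 1 — V^2 = 10.12^2 = 102.4144
Step 2 — 0.5 * rho * V^2 = 0.5 * 1025 * 102.4144 = 52487.38
Step 3 — Rw = 52487.38 * 3827 * 0.000088 ≈ 17676 N (5 s.f.)

17676 N


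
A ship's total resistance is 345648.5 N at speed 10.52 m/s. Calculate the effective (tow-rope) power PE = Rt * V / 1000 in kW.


Formula: PE = Rt * V / 1000 (kW)
Step 1 — PE (W) = 345648.5 * 10.52 = 3636222.22 W
Step 2 — PE (kW) = 3636222.22 / 1000 ≈ 3636.2 kW (5 s.f.)

3636.2 kW


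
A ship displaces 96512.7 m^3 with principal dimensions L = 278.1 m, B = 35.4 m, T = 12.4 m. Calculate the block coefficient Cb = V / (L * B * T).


Formula: Cb = V / (L * B * T)
Step 1 — L * B * T = 278.1 * 35.4 * 12.4 = 122074.776 m^3
Step 2 — Cb = 96512.7 / 122074.776 ≈ 0.79060 (5 s.f.)

0.79060


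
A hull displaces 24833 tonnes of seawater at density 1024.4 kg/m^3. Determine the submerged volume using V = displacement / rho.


Formula: V = mass / rho
Step 1 — convert tonnes to kg: 24833 t * 1000 = 24833000 kg
Step 2 — V = 24833000 / 1024.4 ≈ 24242 m^3 (5 s.f.)

24242 m^3


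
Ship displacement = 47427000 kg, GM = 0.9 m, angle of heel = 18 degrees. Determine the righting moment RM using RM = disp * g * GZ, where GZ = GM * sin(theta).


Formula: GZ = GM * sin(theta); RM = disp * g * GZ
Step 1 — GZ = 0.9 * sin(18°) = 0.9 * 0.309017 = 0.278115 m
Step 2 — RM = 47427000 * 9.81 * 0.278115 ≈ 129400000 N·m (5 s.f.)

129400000 N·m


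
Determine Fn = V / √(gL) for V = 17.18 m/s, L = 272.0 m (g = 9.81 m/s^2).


Formula: Fn = V / sqrt(g * L)
Step 1 — g * L = 9.81 * 272.0 = 2668.32
Step 2 — sqrt(g * L) = sqrt(2668.32) = 51.655784
Step 3 — Fn = 17.18 / 51.655784 ≈ 0.33259 (5 s.f.)

0.33259


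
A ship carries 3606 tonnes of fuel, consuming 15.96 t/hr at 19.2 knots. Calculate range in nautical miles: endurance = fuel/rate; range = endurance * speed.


Formula: endurance = fuel / rate; range = endurance * speed
Step 1 — endurance = 3606 / 15.96 = 225.9398 hours
Step 2 — range = 225.9398 * 19.2 ≈ 4338.0 nautical miles (5 s.f.)

4338.0 NM


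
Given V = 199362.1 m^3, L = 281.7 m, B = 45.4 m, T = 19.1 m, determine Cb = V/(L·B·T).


Formula: Cb = V / (L * B * T)
Step 1 — L * B * T = 281.7 * 45.4 * 19.1 = 244273.338 m^3
Step 2 — Cb = 199362.1 / 244273.338 ≈ 0.81614 (5 s.f.)

0.81614


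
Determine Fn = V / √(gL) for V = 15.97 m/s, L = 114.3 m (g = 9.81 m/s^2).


Formula: Fn = V / sqrt(g * L)
Step 1 — g * L = 9.81 * 114.3 = 1121.283
Step 2 — sqrt(g * L) = sqrt(1121.283) = 33.485564
Step 3 — Fn = 15.97 / 33.485564 ≈ 0.47692 (5 s.f.)

0.47692


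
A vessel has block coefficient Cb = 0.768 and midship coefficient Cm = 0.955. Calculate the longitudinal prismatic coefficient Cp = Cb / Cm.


Formula: Cp = Cb / Cm
Substituting: Cp = 0.768 / 0.955
Result: Cp ≈ 0.80419 (5 s.f.)

0.80419


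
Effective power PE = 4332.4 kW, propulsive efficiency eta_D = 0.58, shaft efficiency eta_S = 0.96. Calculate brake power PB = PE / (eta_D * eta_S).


Formula: PB = PE / (eta_D * eta_S)
Step 1 — combined efficiency = eta_D * eta_S = 0.58 * 0.96 = 0.5568
Step 2 — PB = 4332.4 / 0.5568 ≈ 7780.9 kW (5 s.f.)

7780.9 kW


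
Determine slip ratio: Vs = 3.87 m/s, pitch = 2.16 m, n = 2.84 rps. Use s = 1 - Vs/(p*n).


Formula: s = 1 - Vs / (p * n)
Step 1 — p * n = 2.16 * 2.84 = 6.1344
Step 2 — Vs / (p*n) = 3.87 / 6.1344 = 0.630869 (6 d.p.)
Step 3 — s = 1 - 0.630869 = 0.369131

0.369131


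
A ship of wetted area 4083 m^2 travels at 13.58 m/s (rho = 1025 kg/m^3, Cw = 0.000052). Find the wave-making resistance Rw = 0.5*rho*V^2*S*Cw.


Formula: Rw = 0.5 * rho * V^2 * S * Cw
Step 1 — V^2 = 13.58^2 = 184.4164
Step 2 — 0.5 * rho * V^2 = 0.5 * 1025 * 184.4164 = 94513.405
Step 3 — Rw = 94513.405 * 4083 * 0.000052 ≈ 20067 N (5 s.f.)

20067 N


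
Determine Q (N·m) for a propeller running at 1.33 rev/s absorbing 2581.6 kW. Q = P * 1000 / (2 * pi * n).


Formula: Q = P_W / (2 * pi * n)
Step 1 — P_W = 2581.6 kW * 1000 = 2581600.0 W
Step 2 — 2 * pi * n = 2 * pi * 1.33 = 8.356636
Step 3 — Q = 2581600.0 / 8.356636 ≈ 308930 N·m (5 s.f.)

308930 N·m


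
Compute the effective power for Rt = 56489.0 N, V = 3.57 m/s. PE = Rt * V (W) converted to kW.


Formula: PE = Rt * V / 1000 (kW)
Step 1 — PE (W) = 56489.0 * 3.57 = 201665.73 W
Step 2 — PE (kW) = 201665.73 / 1000 ≈ 201.67 kW (5 s.f.)

201.67 kW


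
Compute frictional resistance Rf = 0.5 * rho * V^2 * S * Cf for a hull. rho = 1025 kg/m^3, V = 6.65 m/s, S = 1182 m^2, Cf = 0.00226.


Formula: Rf = 0.5 * rho * V^2 * S * Cf
Step 1 — V^2 = 6.65^2 = 44.2225
Step 2 — 0.5 * rho * V^2 = 0.5 * 1025 * 44.2225 = 22664.03125
Step 3 — Rf = 22664.03125 * 1182 * 0.00226 ≈ 60543 N (5 s.f.)

60543 N


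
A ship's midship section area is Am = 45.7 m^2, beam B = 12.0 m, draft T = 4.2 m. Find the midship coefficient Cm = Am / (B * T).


Formula: Cm = Am / (B * T)
Step 1 — B * T = 12.0 * 4.2 = 50.4 m^2
Step 2 — Cm = 45.7 / 50.4 ≈ 0.90675 (5 s.f.)

0.90675


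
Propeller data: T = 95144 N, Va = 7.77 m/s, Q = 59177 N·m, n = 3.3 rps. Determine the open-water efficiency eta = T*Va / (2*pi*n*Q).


Formula: eta = T * Va / (2 * pi * n * Q)
Step 1 — numerator = T * Va = 95144 * 7.77 = 739268.88
Step 2 — 2 * pi * n = 2 * pi * 3.3 = 20.734512
Step 3 — denominator = 20.734512 * 59177 = 1227006.22
Step 4 — eta = 739268.88 / 1227006.22 ≈ 0.60250 (5 s.f.)

0.60250


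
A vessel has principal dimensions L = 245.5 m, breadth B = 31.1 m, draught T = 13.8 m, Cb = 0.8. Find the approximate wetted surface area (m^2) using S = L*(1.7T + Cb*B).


Formula: S = 1.7*L*T + V/T with V = Cb*L*B*T, i.e. S = L * (1.7*T + Cb*B)
Step 1 — 1.7*T = 1.7 * 13.8 = 23.46 m
Step 2 — Cb*B = 0.8 * 31.1 = 24.88 m
Step 3 — 1.7*T + Cb*B = 23.46 + 24.88 = 48.34 m
Step 4 — S = 245.5 * 48.34 ≈ 11867 m^2 (5 s.f.)

11867 m^2


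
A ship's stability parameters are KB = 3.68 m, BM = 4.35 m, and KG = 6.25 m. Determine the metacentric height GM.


Formula: GM = KB + BM - KG
Step 1 — KM = KB + BM = 3.68 + 4.35 = 8.03 m
Step 2 — GM = KM - KG = 8.03 - 6.25 = 1.78 m

1.78 m


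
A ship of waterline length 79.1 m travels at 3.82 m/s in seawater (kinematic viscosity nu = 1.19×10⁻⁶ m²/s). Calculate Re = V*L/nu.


Formula: Re = V * L / nu
Step 1 — V * L = 3.82 * 79.1 = 302.162 m^2/s
Step 2 — Re = 302.162 / 1.19e-6 = 2.54e+08

2.54e+08


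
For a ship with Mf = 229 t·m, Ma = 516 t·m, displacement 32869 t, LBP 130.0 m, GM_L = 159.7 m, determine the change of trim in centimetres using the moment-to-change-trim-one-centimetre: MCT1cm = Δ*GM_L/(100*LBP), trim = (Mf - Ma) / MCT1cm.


Formula: net trimming moment = Mf - Ma; MCT1cm = Δ*GM_L/(100*LBP); trim = net moment / MCT1cm
Step 1 — net trimming moment = 229 - 516 = -287 t·m
Step 2 — MCT1cm = 32869 * 159.7 / (100 * 130.0) = 403.783 t·m/cm
Step 3 — trim = -287 / 403.783 ≈ -0.71078 cm (5 s.f.)

-0.71078 cm


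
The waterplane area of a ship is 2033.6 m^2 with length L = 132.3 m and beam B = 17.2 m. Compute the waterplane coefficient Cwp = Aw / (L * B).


Formula: Cwp = Aw / (L * B)
Step 1 — L * B = 132.3 * 17.2 = 2275.56 m^2
Step 2 — Cwp = 2033.6 / 2275.56 ≈ 0.89367 (5 s.f.)

0.89367


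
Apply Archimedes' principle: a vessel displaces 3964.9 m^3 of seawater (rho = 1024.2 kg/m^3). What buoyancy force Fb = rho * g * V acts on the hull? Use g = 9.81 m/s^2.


Formula: Fb = rho * g * V
Substituting: Fb = 1024.2 * 9.81 * 3964.9
Intermediate: 1024.2 * 9.81 = 10047.402
Result: Fb = 10047.402 * 3964.9 ≈ 39837000 N (5 s.f.)

39837000 N


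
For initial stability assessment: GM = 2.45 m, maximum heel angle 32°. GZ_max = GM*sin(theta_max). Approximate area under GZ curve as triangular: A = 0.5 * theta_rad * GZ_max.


Formula: GZ_max = GM * sin(theta); Area = 0.5 * theta_rad * GZ_max
Step 1 — GZ_max = 2.45 * sin(32°) = 2.45 * 0.529919 = 1.298302 m
Step 2 — theta_rad = 32 * pi/180 = 0.558505 rad
Step 3 — Area = 0.5 * 0.558505 * 1.298302 ≈ 0.36255 m·rad (5 s.f.)

0.36255 m·rad


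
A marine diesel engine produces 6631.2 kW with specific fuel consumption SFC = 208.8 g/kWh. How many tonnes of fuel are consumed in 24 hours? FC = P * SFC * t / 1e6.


Formula: FC (tonnes) = P * SFC * t / 1,000,000
Step 1 — P * SFC * t = 6631.2 * 208.8 * 24 = 33230269.44 g
Step 2 — FC (tonnes) = 33230269.44 / 1,000,000 ≈ 33.230 tonnes (5 s.f.)

33.230 tonnes


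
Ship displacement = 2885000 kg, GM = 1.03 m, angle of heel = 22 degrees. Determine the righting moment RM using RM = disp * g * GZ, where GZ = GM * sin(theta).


Formula: GZ = GM * sin(theta); RM = disp * g * GZ
Step 1 — GZ = 1.03 * sin(22°) = 1.03 * 0.374607 = 0.385845 m
Step 2 — RM = 2885000 * 9.81 * 0.385845 ≈ 10920000 N·m (5 s.f.)

10920000 N·m


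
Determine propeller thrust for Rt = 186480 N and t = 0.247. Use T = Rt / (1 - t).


Formula: T = Rt / (1 - t)
Step 1 — (1 - t) = 1 - 0.247 = 0.753
Step 2 — T = 186480 / 0.753 ≈ 247650 N (5 s.f.)

247650 N


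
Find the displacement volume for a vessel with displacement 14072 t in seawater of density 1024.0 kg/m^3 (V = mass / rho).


Formula: V = mass / rho
Step 1 — convert tonnes to kg: 14072 t * 1000 = 14072000 kg
Step 2 — V = 14072000 / 1024.0 ≈ 13742 m^3 (5 s.f.)

13742 m^3


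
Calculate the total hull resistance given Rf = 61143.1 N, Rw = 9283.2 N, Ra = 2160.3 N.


Formula: Rt = Rf + Rw + Ra
Substituting: Rt = 61143.1 + 9283.2 + 2160.3
Result: Rt = 72586.6 N

72586.6 N


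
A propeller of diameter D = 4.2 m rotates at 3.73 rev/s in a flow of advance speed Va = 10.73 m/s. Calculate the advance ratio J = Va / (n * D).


Formula: J = Va / (n * D)
Step 1 — n * D = 3.73 * 4.2 = 15.666
Step 2 — J = 10.73 / 15.666 ≈ 0.68492 (5 s.f.)

0.68492


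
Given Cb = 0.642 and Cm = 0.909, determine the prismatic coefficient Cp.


Formula: Cp = Cb / Cm
Substituting: Cp = 0.642 / 0.909
Result: Cp ≈ 0.70627 (5 s.f.)

0.70627


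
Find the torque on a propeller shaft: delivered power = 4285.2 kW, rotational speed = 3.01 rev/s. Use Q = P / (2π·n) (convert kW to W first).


Formula: Q = P_W / (2 * pi * n)
Step 1 — P_W = 4285.2 kW * 1000 = 4285200.0 W
Step 2 — 2 * pi * n = 2 * pi * 3.01 = 18.912388
Step 3 — Q = 4285200.0 / 18.912388 ≈ 226580 N·m (5 s.f.)

226580 N·m


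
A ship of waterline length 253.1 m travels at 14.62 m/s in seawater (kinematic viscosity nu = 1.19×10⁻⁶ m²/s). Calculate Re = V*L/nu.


Formula: Re = V * L / nu
Step 1 — V * L = 14.62 * 253.1 = 3700.322 m^2/s
Step 2 — Re = 3700.322 / 1.19e-6 = 3.11e+09

3.11e+09


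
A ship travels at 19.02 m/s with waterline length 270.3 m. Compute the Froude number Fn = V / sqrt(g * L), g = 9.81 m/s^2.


Formula: Fn = V / sqrt(g * L)
Step 1 — g * L = 9.81 * 270.3 = 2651.643
Step 2 — sqrt(g * L) = sqrt(2651.643) = 51.494106
Step 3 — Fn = 19.02 / 51.494106 ≈ 0.36936 (5 s.f.)

0.36936


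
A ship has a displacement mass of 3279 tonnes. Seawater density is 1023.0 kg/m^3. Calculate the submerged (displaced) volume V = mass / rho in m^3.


Formula: V = mass / rho
Step 1 — convert tonnes to kg: 3279 t * 1000 = 3279000 kg
Step 2 — V = 3279000 / 1023.0 ≈ 3205.3 m^3 (5 s.f.)

3205.3 m^3


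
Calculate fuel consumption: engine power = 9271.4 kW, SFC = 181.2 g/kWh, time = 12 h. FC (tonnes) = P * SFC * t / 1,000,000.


Formula: FC (tonnes) = P * SFC * t / 1,000,000
Step 1 — P * SFC * t = 9271.4 * 181.2 * 12 = 20159732.16 g
Step 2 — FC (tonnes) = 20159732.16 / 1,000,000 ≈ 20.160 tonnes (5 s.f.)

20.160 tonnes


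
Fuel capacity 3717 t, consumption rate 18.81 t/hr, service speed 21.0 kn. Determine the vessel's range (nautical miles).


Formula: endurance = fuel / rate; range = endurance * speed
Step 1 — endurance = 3717 / 18.81 = 197.6077 hours
Step 2 — range = 197.6077 * 21.0 ≈ 4149.8 nautical miles (5 s.f.)

4149.8 NM


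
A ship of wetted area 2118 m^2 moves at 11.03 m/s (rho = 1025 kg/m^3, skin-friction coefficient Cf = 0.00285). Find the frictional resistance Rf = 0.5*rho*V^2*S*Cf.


Formula: Rf = 0.5 * rho * V^2 * S * Cf
Step 1 — V^2 = 11.03^2 = 121.6609
Step 2 — 0.5 * rho * V^2 = 0.5 * 1025 * 121.6609 = 62351.21125
Step 3 — Rf = 62351.21125 * 2118 * 0.00285 ≈ 376370 N (5 s.f.)

376370 N


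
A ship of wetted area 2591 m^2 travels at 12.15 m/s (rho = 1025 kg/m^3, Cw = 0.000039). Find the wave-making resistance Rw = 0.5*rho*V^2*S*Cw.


Formula: Rw = 0.5 * rho * V^2 * S * Cw
Step 1 — V^2 = 12.15^2 = 147.6225
Step 2 — 0.5 * rho * V^2 = 0.5 * 1025 * 147.6225 = 75656.53125
Step 3 — Rw = 75656.53125 * 2591 * 0.000039 ≈ 7645.0 N (5 s.f.)

7645.0 N


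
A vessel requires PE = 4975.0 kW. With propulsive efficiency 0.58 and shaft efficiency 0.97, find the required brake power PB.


Formula: PB = PE / (eta_D * eta_S)
Step 1 — combined efficiency = eta_D * eta_S = 0.58 * 0.97 = 0.5626
Step 2 — PB = 4975.0 / 0.5626 ≈ 8842.9 kW (5 s.f.)

8842.9 kW


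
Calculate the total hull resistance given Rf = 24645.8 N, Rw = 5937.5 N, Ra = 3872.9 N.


Formula: Rt = Rf + Rw + Ra
Substituting: Rt = 24645.8 + 5937.5 + 3872.9
Result: Rt = 34456.2 N

34456.2 N


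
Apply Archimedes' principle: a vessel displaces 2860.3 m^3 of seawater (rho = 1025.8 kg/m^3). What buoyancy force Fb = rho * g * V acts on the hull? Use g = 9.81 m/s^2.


Formula: Fb = rho * g * V
Substituting: Fb = 1025.8 * 9.81 * 2860.3
Intermediate: 1025.8 * 9.81 = 10063.098
Result: Fb = 10063.098 * 2860.3 ≈ 28783000 N (5 s.f.)

28783000 N


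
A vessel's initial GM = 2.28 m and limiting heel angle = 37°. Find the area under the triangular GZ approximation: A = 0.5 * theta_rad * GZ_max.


Formula: GZ_max = GM * sin(theta); Area = 0.5 * theta_rad * GZ_max
Step 1 — GZ_max = 2.28 * sin(37°) = 2.28 * 0.601815 = 1.372138 m
Step 2 — theta_rad = 37 * pi/180 = 0.645772 rad
Step 3 — Area = 0.5 * 0.645772 * 1.372138 ≈ 0.44304 m·rad (5 s.f.)

0.44304 m·rad


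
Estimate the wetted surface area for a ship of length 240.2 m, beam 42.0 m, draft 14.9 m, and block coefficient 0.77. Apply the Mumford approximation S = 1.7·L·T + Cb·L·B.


Formula: S = 1.7*L*T + V/T with V = Cb*L*B*T, i.e. S = L * (1.7*T + Cb*B)
Step 1 — 1.7*T = 1.7 * 14.9 = 25.33 m
Step 2 — Cb*B = 0.77 * 42.0 = 32.34 m
Step 3 — 1.7*T + Cb*B = 25.33 + 32.34 = 57.67 m
Step 4 — S = 240.2 * 57.67 ≈ 13852 m^2 (5 s.f.)

13852 m^2


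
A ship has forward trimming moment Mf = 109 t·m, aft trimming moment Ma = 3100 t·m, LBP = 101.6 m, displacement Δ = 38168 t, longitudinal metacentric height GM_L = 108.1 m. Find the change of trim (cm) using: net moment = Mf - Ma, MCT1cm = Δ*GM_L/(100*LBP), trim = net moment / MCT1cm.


Formula: net trimming moment = Mf - Ma; MCT1cm = Δ*GM_L/(100*LBP); trim = net moment / MCT1cm
Step 1 — net trimming moment = 109 - 3100 = -2991 t·m
Step 2 — MCT1cm = 38168 * 108.1 / (100 * 101.6) = 406.0985 t·m/cm
Step 3 — trim = -2991 / 406.0985 ≈ -7.3652 cm (5 s.f.)

-7.3652 cm


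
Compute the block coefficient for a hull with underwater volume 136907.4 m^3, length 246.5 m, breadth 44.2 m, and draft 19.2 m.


Formula: Cb = V / (L * B * T)
Step 1 — L * B * T = 246.5 * 44.2 * 19.2 = 209189.76 m^3
Step 2 — Cb = 136907.4 / 209189.76 ≈ 0.65447 (5 s.f.)

0.65447


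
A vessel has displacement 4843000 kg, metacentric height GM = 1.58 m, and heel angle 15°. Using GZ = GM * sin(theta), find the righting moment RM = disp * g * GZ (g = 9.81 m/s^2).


Formula: GZ = GM * sin(theta); RM = disp * g * GZ
Step 1 — GZ = 1.58 * sin(15°) = 1.58 * 0.258819 = 0.408934 m
Step 2 — RM = 4843000 * 9.81 * 0.408934 ≈ 19428000 N·m (5 s.f.)

19428000 N·m


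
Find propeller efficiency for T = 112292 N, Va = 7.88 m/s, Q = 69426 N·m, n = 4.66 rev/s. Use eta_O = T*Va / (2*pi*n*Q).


Formula: eta = T * Va / (2 * pi * n * Q)
Step 1 — numerator = T * Va = 112292 * 7.88 = 884860.96
Step 2 — 2 * pi * n = 2 * pi * 4.66 = 29.279644
Step 3 — denominator = 29.279644 * 69426 = 2032768.56
Step 4 — eta = 884860.96 / 2032768.56 ≈ 0.43530 (5 s.f.)

0.43530


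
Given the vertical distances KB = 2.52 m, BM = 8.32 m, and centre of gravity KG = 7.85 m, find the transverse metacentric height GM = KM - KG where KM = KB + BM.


Formula: GM = KB + BM - KG
Step 1 — KM = KB + BM = 2.52 + 8.32 = 10.84 m
Step 2 — GM = KM - KG = 10.84 - 7.85 = 2.99 m

2.99 m


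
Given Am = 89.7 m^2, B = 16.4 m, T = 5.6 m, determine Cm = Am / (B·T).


Formula: Cm = Am / (B * T)
Step 1 — B * T = 16.4 * 5.6 = 91.84 m^2
Step 2 — Cm = 89.7 / 91.84 ≈ 0.97670 (5 s.f.)

0.97670


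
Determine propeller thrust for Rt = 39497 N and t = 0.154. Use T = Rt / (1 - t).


Formula: T = Rt / (1 - t)
Step 1 — (1 - t) = 1 - 0.154 = 0.846
Step 2 — T = 39497 / 0.846 ≈ 46687 N (5 s.f.)

46687 N


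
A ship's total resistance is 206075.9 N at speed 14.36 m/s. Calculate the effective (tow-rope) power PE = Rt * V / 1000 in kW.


Formula: PE = Rt * V / 1000 (kW)
Step 1 — PE (W) = 206075.9 * 14.36 = 2959249.924 W
Step 2 — PE (kW) = 2959249.924 / 1000 ≈ 2959.2 kW (5 s.f.)

2959.2 kW


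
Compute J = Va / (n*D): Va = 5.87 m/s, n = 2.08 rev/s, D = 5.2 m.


Formula: J = Va / (n * D)
Step 1 — n * D = 2.08 * 5.2 = 10.816
Step 2 — J = 5.87 / 10.816 ≈ 0.54271 (5 s.f.)

0.54271


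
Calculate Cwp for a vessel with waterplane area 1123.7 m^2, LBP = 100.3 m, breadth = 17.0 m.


Formula: Cwp = Aw / (L * B)
Step 1 — L * B = 100.3 * 17.0 = 1705.1 m^2
Step 2 — Cwp = 1123.7 / 1705.1 ≈ 0.65902 (5 s.f.)

0.65902


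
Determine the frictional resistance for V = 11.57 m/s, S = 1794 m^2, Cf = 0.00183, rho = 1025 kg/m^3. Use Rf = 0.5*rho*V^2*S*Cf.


Formula: Rf = 0.5 * rho * V^2 * S * Cf
Step 1 — V^2 = 11.57^2 = 133.8649
Step 2 — 0.5 * rho * V^2 = 0.5 * 1025 * 133.8649 = 68605.76125
Step 3 — Rf = 68605.76125 * 1794 * 0.00183 ≈ 225230 N (5 s.f.)

225230 N


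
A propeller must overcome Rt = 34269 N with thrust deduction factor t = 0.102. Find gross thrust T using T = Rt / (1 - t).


Formula: T = Rt / (1 - t)
Step 1 — (1 - t) = 1 - 0.102 = 0.898
Step 2 — T = 34269 / 0.898 ≈ 38161 N (5 s.f.)

38161 N


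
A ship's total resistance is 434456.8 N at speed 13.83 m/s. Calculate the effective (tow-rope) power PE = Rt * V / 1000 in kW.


Formula: PE = Rt * V / 1000 (kW)
Step 1 — PE (W) = 434456.8 * 13.83 = 6008537.544 W
Step 2 — PE (kW) = 6008537.544 / 1000 ≈ 6008.5 kW (5 s.f.)

6008.5 kW


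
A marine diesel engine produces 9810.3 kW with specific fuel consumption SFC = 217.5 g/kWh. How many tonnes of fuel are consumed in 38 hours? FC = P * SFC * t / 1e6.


Formula: FC (tonnes) = P * SFC * t / 1,000,000
Step 1 — P * SFC * t = 9810.3 * 217.5 * 38 = 81082129.5 g
Step 2 — FC (tonnes) = 81082129.5 / 1,000,000 ≈ 81.082 tonnes (5 s.f.)

81.082 tonnes


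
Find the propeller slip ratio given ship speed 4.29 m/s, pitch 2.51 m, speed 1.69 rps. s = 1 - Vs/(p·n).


Formula: s = 1 - Vs / (p * n)
Step 1 — p * n = 2.51 * 1.69 = 4.2419
Step 2 — Vs / (p*n) = 4.29 / 4.2419 = 1.011339 (6 d.p.)
Step 3 — s = 1 - 1.011339 = -0.011339

-0.011339


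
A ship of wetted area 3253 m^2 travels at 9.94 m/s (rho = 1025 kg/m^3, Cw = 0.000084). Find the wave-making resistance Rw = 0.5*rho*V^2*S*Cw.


Formula: Rw = 0.5 * rho * V^2 * S * Cw
Step 1 — V^2 = 9.94^2 = 98.8036
Step 2 — 0.5 * rho * V^2 = 0.5 * 1025 * 98.8036 = 50636.845
Step 3 — Rw = 50636.845 * 3253 * 0.000084 ≈ 13837 N (5 s.f.)

13837 N


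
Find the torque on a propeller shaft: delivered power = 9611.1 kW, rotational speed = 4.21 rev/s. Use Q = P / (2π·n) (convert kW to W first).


Formula: Q = P_W / (2 * pi * n)
Step 1 — P_W = 9611.1 kW * 1000 = 9611100.0 W
Step 2 — 2 * pi * n = 2 * pi * 4.21 = 26.45221
Step 3 — Q = 9611100.0 / 26.45221 ≈ 363340 N·m (5 s.f.)

363340 N·m


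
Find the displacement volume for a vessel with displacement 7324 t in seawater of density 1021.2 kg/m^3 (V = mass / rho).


Formula: V = mass / rho
Step 1 — convert tonnes to kg: 7324 t * 1000 = 7324000 kg
Step 2 — V = 7324000 / 1021.2 ≈ 7172.0 m^3 (5 s.f.)

7172.0 m^3


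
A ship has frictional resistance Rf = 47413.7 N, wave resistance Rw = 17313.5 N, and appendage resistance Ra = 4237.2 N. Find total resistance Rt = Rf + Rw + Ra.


Formula: Rt = Rf + Rw + Ra
Substituting: Rt = 47413.7 + 17313.5 + 4237.2
Result: Rt = 68964.4 N

68964.4 N
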